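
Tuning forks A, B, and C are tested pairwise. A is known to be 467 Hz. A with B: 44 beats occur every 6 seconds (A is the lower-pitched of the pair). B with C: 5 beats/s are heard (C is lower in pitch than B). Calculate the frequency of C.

A–B: Beat frequency = 44/6 = 7.3333 Hz.
B is above A, so f_B = 467 + 7.3333 = 474.3333 Hz.
C is below B, so f_C = 474.3333 − 5 = 469.3333 Hz.

469.3333 Hz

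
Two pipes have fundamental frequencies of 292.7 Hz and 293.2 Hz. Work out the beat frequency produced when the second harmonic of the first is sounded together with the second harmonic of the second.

Second harmonic of the first: 2·292.7 = 585.4 Hz.
Second harmonic of the second: 2·293.2 = 586.4 Hz.
f_beat = |585.4 − 586.4| = 1.0 Hz.

1.0 Hz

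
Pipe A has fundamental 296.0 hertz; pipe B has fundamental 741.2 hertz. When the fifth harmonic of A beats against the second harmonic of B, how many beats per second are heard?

Fifth harmonic of the first: 5·296.0 = 1480.0 Hz.
Second harmonic of the second: 2·741.2 = 1482.4 Hz.
f_beat = |1480.0 − 1482.4| = 2.4 Hz.

2.4 Hz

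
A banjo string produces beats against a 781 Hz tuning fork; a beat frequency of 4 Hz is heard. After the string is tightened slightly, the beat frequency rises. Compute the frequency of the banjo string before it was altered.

785 Hz

|f − 781| = 4, so the banjo string was at either 777 Hz or 785 Hz.
Increasing tension raises a string's frequency; the adjustment raises the banjo string's frequency.
The beat rate rose, so the adjustment moved the banjo string further from 781 Hz — it was already above the reference.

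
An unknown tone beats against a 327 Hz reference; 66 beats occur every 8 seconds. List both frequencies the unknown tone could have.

Beat frequency = 66/8 = 8.25 Hz.
|f − 327| = 8.25, so f = 327 ± 8.25.

318.75 Hz or 335.25 Hz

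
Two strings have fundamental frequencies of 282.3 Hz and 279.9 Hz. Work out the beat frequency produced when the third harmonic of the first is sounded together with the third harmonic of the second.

Third harmonic of the first: 3·282.3 = 846.9 Hz.
Third harmonic of the second: 3·279.9 = 839.7 Hz.
f_beat = |846.9 − 839.7| = 7.2 Hz.

7.2 Hz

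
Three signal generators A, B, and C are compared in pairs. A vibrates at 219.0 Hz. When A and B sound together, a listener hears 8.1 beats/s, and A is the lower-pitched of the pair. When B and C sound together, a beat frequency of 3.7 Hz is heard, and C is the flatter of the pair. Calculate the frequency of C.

223.4 Hz

B is above A, so f_B = 219.0 + 8.1 = 227.1 Hz.
C is below B, so f_C = 227.1 − 3.7 = 223.4 Hz.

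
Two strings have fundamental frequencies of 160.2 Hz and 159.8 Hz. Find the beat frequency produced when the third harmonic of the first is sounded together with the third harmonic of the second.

Third harmonic of the first: 3·160.2 = 480.6 Hz.
Third harmonic of the second: 3·159.8 = 479.4 Hz.
f_beat = |480.6 − 479.4| = 1.2 Hz.

1.2 Hz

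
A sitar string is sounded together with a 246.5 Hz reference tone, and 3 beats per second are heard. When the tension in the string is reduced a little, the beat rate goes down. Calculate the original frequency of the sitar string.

249.5 Hz

|f − 246.5| = 3, so the sitar string was at either 243.5 Hz or 249.5 Hz.
Lower tension means lower frequency; the adjustment lowers the sitar string's frequency.
The beat rate fell, so the adjustment moved the sitar string toward 246.5 Hz — it must have started above the reference.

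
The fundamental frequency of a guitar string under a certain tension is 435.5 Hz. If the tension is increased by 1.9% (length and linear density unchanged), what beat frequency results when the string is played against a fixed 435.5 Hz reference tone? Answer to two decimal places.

4.12 Hz

For a string, f ∝ √T, so the new frequency is 435.5·√1.019 = 439.6178 Hz.
f_beat = |439.6178 − 435.5| = 4.12 Hz.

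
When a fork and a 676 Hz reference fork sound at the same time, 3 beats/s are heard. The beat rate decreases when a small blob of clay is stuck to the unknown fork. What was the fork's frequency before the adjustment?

679 Hz

|f − 676| = 3, so the fork was at either 673 Hz or 679 Hz.
Adding mass to a fork lowers its frequency; the adjustment lowers the fork's frequency.
The beat rate fell, so the adjustment moved the fork toward 676 Hz — it must have started above the reference.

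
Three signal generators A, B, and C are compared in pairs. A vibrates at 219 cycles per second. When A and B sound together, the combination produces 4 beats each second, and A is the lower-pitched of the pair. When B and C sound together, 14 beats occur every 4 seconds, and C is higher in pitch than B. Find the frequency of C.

226.5 Hz

B is above A, so f_B = 219 + 4 = 223 Hz.
B–C: Beat frequency = 14/4 = 3.5 Hz.
C is above B, so f_C = 223 + 3.5 = 226.5 Hz.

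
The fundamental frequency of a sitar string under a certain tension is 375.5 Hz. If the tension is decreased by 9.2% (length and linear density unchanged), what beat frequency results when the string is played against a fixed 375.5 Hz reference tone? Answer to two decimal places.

For a string, f ∝ √T, so the new frequency is 375.5·√0.908 = 357.8103 Hz.
f_beat = |357.8103 − 375.5| = 17.69 Hz.

17.69 Hz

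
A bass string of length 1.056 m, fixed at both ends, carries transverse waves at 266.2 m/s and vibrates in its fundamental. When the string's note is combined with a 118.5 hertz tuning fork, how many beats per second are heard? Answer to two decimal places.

7.54 Hz

For a string fixed at both ends, f_n = n·v/(2L) = 1·266.2/(2·1.056) = 126.0417 Hz.
f_beat = |126.0417 − 118.5| = 7.54 Hz.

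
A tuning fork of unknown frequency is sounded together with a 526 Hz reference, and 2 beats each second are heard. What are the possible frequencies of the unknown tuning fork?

524 Hz or 528 Hz

|f − 526| = 2, so f = 526 ± 2.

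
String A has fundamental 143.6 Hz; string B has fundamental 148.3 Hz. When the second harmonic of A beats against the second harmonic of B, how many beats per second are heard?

9.4 Hz

Second harmonic of the first: 2·143.6 = 287.2 Hz.
Second harmonic of the second: 2·148.3 = 296.6 Hz.
f_beat = |287.2 − 296.6| = 9.4 Hz.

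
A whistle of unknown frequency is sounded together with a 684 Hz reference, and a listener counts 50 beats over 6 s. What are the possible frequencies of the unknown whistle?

Beat frequency = 50/6 = 8.3333 Hz.
|f − 684| = 8.3333, so f = 684 ± 8.3333.

675.6667 Hz or 692.3333 Hz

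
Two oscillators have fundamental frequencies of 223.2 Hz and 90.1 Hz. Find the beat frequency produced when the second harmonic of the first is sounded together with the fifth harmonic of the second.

Second harmonic of the first: 2·223.2 = 446.4 Hz.
Fifth harmonic of the second: 5·90.1 = 450.5 Hz.
f_beat = |446.4 − 450.5| = 4.1 Hz.

4.1 Hz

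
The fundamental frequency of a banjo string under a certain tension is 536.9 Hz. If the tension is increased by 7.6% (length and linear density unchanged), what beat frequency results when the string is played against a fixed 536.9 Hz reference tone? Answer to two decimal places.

20.03 Hz

For a string, f ∝ √T, so the new frequency is 536.9·√1.076 = 556.9286 Hz.
f_beat = |556.9286 − 536.9| = 20.03 Hz.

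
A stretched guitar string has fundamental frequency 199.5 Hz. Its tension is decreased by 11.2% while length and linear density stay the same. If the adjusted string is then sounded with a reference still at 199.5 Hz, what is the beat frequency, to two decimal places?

11.50 Hz

For a string, f ∝ √T, so the new frequency is 199.5·√0.888 = 187.9963 Hz.
f_beat = |187.9963 − 199.5| = 11.50 Hz.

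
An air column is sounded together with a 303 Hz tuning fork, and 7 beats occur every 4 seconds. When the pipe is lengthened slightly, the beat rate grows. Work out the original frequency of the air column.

301.25 Hz

Beat frequency = 7/4 = 1.75 Hz.
|f − 303| = 1.75, so the air column was at either 301.25 Hz or 304.75 Hz.
A longer pipe has a lower fundamental; the adjustment lowers the air column's frequency.
The beat rate rose, so the adjustment moved the air column further from 303 Hz — it was already below the reference.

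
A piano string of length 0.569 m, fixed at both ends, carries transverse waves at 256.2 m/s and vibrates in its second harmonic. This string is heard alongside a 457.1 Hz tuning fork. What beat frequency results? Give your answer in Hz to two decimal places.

6.84 Hz

For a string fixed at both ends, f_n = n·v/(2L) = 2·256.2/(2·0.569) = 450.2636 Hz.
f_beat = |450.2636 − 457.1| = 6.84 Hz.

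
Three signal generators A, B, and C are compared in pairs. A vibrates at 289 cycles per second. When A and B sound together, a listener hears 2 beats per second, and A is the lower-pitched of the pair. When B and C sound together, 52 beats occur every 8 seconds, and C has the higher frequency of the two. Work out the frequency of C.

B is above A, so f_B = 289 + 2 = 291 Hz.
B–C: Beat frequency = 52/8 = 6.5 Hz.
C is above B, so f_C = 291 + 6.5 = 297.5 Hz.

297.5 Hz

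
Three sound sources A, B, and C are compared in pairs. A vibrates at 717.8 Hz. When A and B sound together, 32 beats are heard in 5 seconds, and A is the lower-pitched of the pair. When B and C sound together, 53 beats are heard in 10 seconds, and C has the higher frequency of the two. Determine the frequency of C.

A–B: Beat frequency = 32/5 = 6.4 Hz.
B is above A, so f_B = 717.8 + 6.4 = 724.2 Hz.
B–C: Beat frequency = 53/10 = 5.3 Hz.
C is above B, so f_C = 724.2 + 5.3 = 729.5 Hz.

729.5 Hz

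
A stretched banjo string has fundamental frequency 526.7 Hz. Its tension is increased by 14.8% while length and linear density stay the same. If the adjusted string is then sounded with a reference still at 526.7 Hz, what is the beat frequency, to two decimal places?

For a string, f ∝ √T, so the new frequency is 526.7·√1.148 = 564.3315 Hz.
f_beat = |564.3315 − 526.7| = 37.63 Hz.

37.63 Hz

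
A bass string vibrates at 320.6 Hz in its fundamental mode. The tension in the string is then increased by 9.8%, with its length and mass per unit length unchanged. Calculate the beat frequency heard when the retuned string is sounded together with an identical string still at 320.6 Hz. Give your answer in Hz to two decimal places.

15.34 Hz

For a string, f ∝ √T, so the new frequency is 320.6·√1.098 = 335.9423 Hz.
f_beat = |335.9423 − 320.6| = 15.34 Hz.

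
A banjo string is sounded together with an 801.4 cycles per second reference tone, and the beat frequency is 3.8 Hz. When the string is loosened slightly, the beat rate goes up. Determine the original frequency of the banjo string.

|f − 801.4| = 3.8, so the banjo string was at either 797.6 Hz or 805.2 Hz.
Reducing tension lowers a string's frequency; the adjustment lowers the banjo string's frequency.
The beat rate rose, so the adjustment moved the banjo string further from 801.4 Hz — it was already below the reference.

797.6 Hz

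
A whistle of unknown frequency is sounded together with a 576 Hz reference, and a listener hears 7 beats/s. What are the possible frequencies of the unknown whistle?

569 Hz or 583 Hz

|f − 576| = 7, so f = 576 ± 7.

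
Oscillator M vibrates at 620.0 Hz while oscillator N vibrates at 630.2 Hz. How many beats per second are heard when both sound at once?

f_beat = |f₁ − f₂|.
|620.0 − 630.2| = 10.2 Hz.

10.2 Hz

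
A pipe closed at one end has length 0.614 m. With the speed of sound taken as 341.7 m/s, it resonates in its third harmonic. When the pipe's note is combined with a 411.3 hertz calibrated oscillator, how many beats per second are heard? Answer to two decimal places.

Closed pipe (odd harmonics): f_n = n·v/(4L) = 3·341.7/(4·0.614) = 417.3860 Hz.
f_beat = |417.3860 − 411.3| = 6.09 Hz.

6.09 Hz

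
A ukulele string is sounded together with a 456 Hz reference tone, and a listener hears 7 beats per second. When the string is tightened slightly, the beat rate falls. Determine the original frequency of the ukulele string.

|f − 456| = 7, so the ukulele string was at either 449 Hz or 463 Hz.
Increasing tension raises a string's frequency; the adjustment raises the ukulele string's frequency.
The beat rate fell, so the adjustment moved the ukulele string toward 456 Hz — it must have started below the reference.

449 Hz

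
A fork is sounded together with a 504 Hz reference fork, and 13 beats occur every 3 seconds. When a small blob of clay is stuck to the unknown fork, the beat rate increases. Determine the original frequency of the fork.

Beat frequency = 13/3 = 4.3333 Hz.
|f − 504| = 4.3333, so the fork was at either 499.6667 Hz or 508.3333 Hz.
Adding mass to a fork lowers its frequency; the adjustment lowers the fork's frequency.
The beat rate rose, so the adjustment moved the fork further from 504 Hz — it was already below the reference.

499.6667 Hz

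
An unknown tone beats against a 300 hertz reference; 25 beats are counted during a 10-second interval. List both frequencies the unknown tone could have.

297.5 Hz or 302.5 Hz

Beat frequency = 25/10 = 2.5 Hz.
|f − 300| = 2.5, so f = 300 ± 2.5.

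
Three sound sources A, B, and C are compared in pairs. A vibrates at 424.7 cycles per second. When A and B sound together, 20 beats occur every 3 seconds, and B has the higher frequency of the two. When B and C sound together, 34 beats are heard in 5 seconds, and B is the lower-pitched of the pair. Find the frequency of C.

A–B: Beat frequency = 20/3 = 6.6667 Hz.
B is above A, so f_B = 424.7 + 6.6667 = 431.3667 Hz.
B–C: Beat frequency = 34/5 = 6.8 Hz.
C is above B, so f_C = 431.3667 + 6.8 = 438.1667 Hz.

438.1667 Hz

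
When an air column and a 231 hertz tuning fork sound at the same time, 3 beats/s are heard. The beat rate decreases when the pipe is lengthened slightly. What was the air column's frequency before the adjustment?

|f − 231| = 3, so the air column was at either 228 Hz or 234 Hz.
A longer pipe has a lower fundamental; the adjustment lowers the air column's frequency.
The beat rate fell, so the adjustment moved the air column toward 231 Hz — it must have started above the reference.

234 Hz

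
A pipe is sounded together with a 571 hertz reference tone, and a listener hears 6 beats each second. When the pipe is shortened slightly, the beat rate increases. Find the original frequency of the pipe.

|f − 571| = 6, so the pipe was at either 565 Hz or 577 Hz.
A shorter pipe has a higher fundamental; the adjustment raises the pipe's frequency.
The beat rate rose, so the adjustment moved the pipe further from 571 Hz — it was already above the reference.

577 Hz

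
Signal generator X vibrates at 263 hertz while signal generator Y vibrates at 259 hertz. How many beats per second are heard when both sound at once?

4 Hz

The beat frequency equals the magnitude of the frequency difference.
|263 − 259| = 4 Hz.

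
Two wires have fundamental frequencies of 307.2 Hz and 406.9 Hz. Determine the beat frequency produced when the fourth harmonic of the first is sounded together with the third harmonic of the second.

8.1 Hz

Fourth harmonic of the first: 4·307.2 = 1228.8 Hz.
Third harmonic of the second: 3·406.9 = 1220.7 Hz.
f_beat = |1228.8 − 1220.7| = 8.1 Hz.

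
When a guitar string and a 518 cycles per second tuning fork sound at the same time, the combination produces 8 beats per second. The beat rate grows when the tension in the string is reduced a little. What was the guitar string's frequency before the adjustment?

510 Hz

|f − 518| = 8, so the guitar string was at either 510 Hz or 526 Hz.
Lower tension means lower frequency; the adjustment lowers the guitar string's frequency.
The beat rate rose, so the adjustment moved the guitar string further from 518 Hz — it was already below the reference.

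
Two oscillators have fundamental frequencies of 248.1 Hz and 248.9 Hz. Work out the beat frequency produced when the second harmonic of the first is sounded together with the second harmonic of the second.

1.6 Hz

Second harmonic of the first: 2·248.1 = 496.2 Hz.
Second harmonic of the second: 2·248.9 = 497.8 Hz.
f_beat = |496.2 − 497.8| = 1.6 Hz.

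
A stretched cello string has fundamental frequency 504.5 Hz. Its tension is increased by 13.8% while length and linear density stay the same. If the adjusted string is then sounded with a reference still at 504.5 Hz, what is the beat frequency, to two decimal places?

For a string, f ∝ √T, so the new frequency is 504.5·√1.138 = 538.1859 Hz.
f_beat = |538.1859 − 504.5| = 33.69 Hz.

33.69 Hz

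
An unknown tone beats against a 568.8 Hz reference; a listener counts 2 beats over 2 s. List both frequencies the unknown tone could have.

Beat frequency = 2/2 = 1 Hz.
|f − 568.8| = 1, so f = 568.8 ± 1.

567.8 Hz or 569.8 Hz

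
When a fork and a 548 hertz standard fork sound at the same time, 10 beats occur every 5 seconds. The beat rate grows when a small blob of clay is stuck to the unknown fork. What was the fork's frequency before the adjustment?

546 Hz

Beat frequency = 10/5 = 2 Hz.
|f − 548| = 2, so the fork was at either 546 Hz or 550 Hz.
Adding mass to a fork lowers its frequency; the adjustment lowers the fork's frequency.
The beat rate rose, so the adjustment moved the fork further from 548 Hz — it was already below the reference.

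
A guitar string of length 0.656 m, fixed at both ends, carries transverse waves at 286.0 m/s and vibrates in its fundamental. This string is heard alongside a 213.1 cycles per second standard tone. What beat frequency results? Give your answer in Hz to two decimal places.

For a string fixed at both ends, f_n = n·v/(2L) = 1·286.0/(2·0.656) = 217.9878 Hz.
f_beat = |217.9878 − 213.1| = 4.89 Hz.

4.89 Hz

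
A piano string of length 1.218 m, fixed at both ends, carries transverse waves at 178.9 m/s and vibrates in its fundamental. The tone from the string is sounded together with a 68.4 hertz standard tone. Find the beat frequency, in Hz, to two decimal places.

For a string fixed at both ends, f_n = n·v/(2L) = 1·178.9/(2·1.218) = 73.4401 Hz.
f_beat = |73.4401 − 68.4| = 5.04 Hz.

5.04 Hz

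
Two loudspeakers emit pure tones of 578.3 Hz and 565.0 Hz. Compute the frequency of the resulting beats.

13.3 Hz

The beat frequency equals the magnitude of the frequency difference.
|578.3 − 565.0| = 13.3 Hz.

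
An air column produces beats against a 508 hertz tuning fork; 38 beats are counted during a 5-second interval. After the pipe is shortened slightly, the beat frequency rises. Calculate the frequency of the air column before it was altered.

Beat frequency = 38/5 = 7.6 Hz.
|f − 508| = 7.6, so the air column was at either 500.4 Hz or 515.6 Hz.
A shorter pipe has a higher fundamental; the adjustment raises the air column's frequency.
The beat rate rose, so the adjustment moved the air column further from 508 Hz — it was already above the reference.

515.6 Hz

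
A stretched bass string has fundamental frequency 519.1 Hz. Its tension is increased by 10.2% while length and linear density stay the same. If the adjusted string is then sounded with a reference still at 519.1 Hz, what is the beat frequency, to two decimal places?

25.83 Hz

For a string, f ∝ √T, so the new frequency is 519.1·√1.102 = 544.9314 Hz.
f_beat = |544.9314 − 519.1| = 25.83 Hz.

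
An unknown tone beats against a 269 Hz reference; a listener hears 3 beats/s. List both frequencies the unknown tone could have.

266 Hz or 272 Hz

|f − 269| = 3, so f = 269 ± 3.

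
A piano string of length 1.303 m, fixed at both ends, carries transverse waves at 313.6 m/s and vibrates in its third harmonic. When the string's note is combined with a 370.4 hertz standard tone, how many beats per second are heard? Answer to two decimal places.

For a string fixed at both ends, f_n = n·v/(2L) = 3·313.6/(2·1.303) = 361.0130 Hz.
f_beat = |361.0130 − 370.4| = 9.39 Hz.

9.39 Hz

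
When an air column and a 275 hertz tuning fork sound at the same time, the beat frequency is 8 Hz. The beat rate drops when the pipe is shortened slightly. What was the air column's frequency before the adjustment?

267 Hz

|f − 275| = 8, so the air column was at either 267 Hz or 283 Hz.
A shorter pipe has a higher fundamental; the adjustment raises the air column's frequency.
The beat rate fell, so the adjustment moved the air column toward 275 Hz — it must have started below the reference.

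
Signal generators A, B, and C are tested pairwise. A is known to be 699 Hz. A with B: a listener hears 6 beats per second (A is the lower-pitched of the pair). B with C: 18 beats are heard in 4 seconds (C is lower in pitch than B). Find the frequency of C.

B is above A, so f_B = 699 + 6 = 705 Hz.
B–C: Beat frequency = 18/4 = 4.5 Hz.
C is below B, so f_C = 705 − 4.5 = 700.5 Hz.

700.5 Hz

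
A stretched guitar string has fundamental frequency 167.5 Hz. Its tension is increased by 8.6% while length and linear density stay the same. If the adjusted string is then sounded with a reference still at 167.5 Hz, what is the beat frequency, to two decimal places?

For a string, f ∝ √T, so the new frequency is 167.5·√1.086 = 174.5540 Hz.
f_beat = |174.5540 − 167.5| = 7.05 Hz.

7.05 Hz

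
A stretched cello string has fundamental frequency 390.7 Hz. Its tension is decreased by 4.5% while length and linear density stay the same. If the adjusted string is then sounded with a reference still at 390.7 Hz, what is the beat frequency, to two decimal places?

For a string, f ∝ √T, so the new frequency is 390.7·√0.955 = 381.8081 Hz.
f_beat = |381.8081 − 390.7| = 8.89 Hz.

8.89 Hz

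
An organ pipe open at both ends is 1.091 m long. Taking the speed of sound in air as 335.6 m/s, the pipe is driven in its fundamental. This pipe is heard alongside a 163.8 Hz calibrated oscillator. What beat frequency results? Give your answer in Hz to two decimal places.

10.00 Hz

Open pipe: f_n = n·v/(2L) = 1·335.6/(2·1.091) = 153.8038 Hz.
f_beat = |153.8038 − 163.8| = 10.00 Hz.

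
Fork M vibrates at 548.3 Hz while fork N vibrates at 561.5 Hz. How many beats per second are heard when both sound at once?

13.2 Hz

The beat frequency equals the magnitude of the frequency difference.
|548.3 − 561.5| = 13.2 Hz.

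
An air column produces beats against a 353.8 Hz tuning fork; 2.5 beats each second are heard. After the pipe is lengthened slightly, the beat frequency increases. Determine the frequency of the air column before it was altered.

|f − 353.8| = 2.5, so the air column was at either 351.3 Hz or 356.3 Hz.
A longer pipe has a lower fundamental; the adjustment lowers the air column's frequency.
The beat rate rose, so the adjustment moved the air column further from 353.8 Hz — it was already below the reference.

351.3 Hz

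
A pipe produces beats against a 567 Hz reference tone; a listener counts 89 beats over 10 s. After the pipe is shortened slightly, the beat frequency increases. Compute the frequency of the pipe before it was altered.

575.9 Hz

Beat frequency = 89/10 = 8.9 Hz.
|f − 567| = 8.9, so the pipe was at either 558.1 Hz or 575.9 Hz.
A shorter pipe has a higher fundamental; the adjustment raises the pipe's frequency.
The beat rate rose, so the adjustment moved the pipe further from 567 Hz — it was already above the reference.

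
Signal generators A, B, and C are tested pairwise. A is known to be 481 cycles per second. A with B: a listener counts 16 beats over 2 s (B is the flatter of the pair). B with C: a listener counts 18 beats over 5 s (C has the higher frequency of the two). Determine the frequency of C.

A–B: Beat frequency = 16/2 = 8 Hz.
B is below A, so f_B = 481 − 8 = 473 Hz.
B–C: Beat frequency = 18/5 = 3.6 Hz.
C is above B, so f_C = 473 + 3.6 = 476.6 Hz.

476.6 Hz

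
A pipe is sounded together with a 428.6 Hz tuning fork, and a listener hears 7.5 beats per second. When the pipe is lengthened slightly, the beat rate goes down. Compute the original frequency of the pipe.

436.1 Hz

|f − 428.6| = 7.5, so the pipe was at either 421.1 Hz or 436.1 Hz.
A longer pipe has a lower fundamental; the adjustment lowers the pipe's frequency.
The beat rate fell, so the adjustment moved the pipe toward 428.6 Hz — it must have started above the reference.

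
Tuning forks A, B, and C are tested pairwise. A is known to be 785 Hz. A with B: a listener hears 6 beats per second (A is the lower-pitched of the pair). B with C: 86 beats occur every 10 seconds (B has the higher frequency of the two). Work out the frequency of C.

782.4 Hz

B is above A, so f_B = 785 + 6 = 791 Hz.
B–C: Beat frequency = 86/10 = 8.6 Hz.
C is below B, so f_C = 791 − 8.6 = 782.4 Hz.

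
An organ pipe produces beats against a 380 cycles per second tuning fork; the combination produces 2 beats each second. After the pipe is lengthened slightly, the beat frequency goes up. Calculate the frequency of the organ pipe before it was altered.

|f − 380| = 2, so the organ pipe was at either 378 Hz or 382 Hz.
A longer pipe has a lower fundamental; the adjustment lowers the organ pipe's frequency.
The beat rate rose, so the adjustment moved the organ pipe further from 380 Hz — it was already below the reference.

378 Hz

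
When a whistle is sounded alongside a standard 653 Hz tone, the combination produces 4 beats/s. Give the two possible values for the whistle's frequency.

|f − 653| = 4, so f = 653 ± 4.

649 Hz or 657 Hz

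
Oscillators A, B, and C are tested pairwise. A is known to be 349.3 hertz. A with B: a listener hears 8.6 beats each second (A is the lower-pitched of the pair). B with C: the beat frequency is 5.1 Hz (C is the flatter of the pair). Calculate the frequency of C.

352.8 Hz

B is above A, so f_B = 349.3 + 8.6 = 357.9 Hz.
C is below B, so f_C = 357.9 − 5.1 = 352.8 Hz.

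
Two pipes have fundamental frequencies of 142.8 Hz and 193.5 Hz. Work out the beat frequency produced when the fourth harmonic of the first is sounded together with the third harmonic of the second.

9.3 Hz

Fourth harmonic of the first: 4·142.8 = 571.2 Hz.
Third harmonic of the second: 3·193.5 = 580.5 Hz.
f_beat = |571.2 − 580.5| = 9.3 Hz.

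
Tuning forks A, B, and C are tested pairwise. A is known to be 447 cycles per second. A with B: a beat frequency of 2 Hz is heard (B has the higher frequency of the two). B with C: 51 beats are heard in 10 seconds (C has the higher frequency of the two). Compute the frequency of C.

454.1 Hz

B is above A, so f_B = 447 + 2 = 449 Hz.
B–C: Beat frequency = 51/10 = 5.1 Hz.
C is above B, so f_C = 449 + 5.1 = 454.1 Hz.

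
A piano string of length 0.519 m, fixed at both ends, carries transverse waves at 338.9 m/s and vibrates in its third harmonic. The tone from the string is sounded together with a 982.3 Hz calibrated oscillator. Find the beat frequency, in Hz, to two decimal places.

For a string fixed at both ends, f_n = n·v/(2L) = 3·338.9/(2·0.519) = 979.4798 Hz.
f_beat = |979.4798 − 982.3| = 2.82 Hz.

2.82 Hz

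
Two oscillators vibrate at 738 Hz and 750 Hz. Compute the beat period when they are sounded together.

f_beat = |738 − 750| = 12 Hz.
Beat period T = 1 / f_beat = 1 / 12 s.

0.083 s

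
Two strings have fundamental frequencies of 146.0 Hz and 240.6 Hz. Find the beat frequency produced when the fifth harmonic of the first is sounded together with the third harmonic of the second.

Fifth harmonic of the first: 5·146.0 = 730.0 Hz.
Third harmonic of the second: 3·240.6 = 721.8 Hz.
f_beat = |730.0 − 721.8| = 8.2 Hz.

8.2 Hz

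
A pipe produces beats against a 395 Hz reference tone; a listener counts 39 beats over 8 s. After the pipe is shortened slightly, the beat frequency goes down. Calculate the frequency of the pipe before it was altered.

Beat frequency = 39/8 = 4.875 Hz.
|f − 395| = 4.875, so the pipe was at either 390.125 Hz or 399.875 Hz.
A shorter pipe has a higher fundamental; the adjustment raises the pipe's frequency.
The beat rate fell, so the adjustment moved the pipe toward 395 Hz — it must have started below the reference.

390.125 Hz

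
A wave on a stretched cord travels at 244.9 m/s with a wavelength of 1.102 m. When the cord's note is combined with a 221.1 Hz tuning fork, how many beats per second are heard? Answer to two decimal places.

Source frequency f = v/λ = 244.9/1.102 = 222.2323 Hz.
f_beat = |222.2323 − 221.1| = 1.13 Hz.

1.13 Hz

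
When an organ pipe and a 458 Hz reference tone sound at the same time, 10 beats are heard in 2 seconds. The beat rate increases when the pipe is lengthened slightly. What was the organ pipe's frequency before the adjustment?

Beat frequency = 10/2 = 5 Hz.
|f − 458| = 5, so the organ pipe was at either 453 Hz or 463 Hz.
A longer pipe has a lower fundamental; the adjustment lowers the organ pipe's frequency.
The beat rate rose, so the adjustment moved the organ pipe further from 458 Hz — it was already below the reference.

453 Hz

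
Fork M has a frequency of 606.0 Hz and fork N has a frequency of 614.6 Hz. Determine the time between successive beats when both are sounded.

f_beat = |606.0 − 614.6| = 8.6 Hz.
Beat period T = 1 / f_beat = 1 / 8.6 s.

0.116 s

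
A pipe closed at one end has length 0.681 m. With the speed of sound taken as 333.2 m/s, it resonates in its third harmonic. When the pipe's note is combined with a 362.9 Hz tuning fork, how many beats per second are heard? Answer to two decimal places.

4.06 Hz

Closed pipe (odd harmonics): f_n = n·v/(4L) = 3·333.2/(4·0.681) = 366.9604 Hz.
f_beat = |366.9604 − 362.9| = 4.06 Hz.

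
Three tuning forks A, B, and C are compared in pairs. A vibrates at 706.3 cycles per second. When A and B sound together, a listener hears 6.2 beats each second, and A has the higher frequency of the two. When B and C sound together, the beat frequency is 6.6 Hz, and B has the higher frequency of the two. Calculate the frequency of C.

693.5 Hz

B is below A, so f_B = 706.3 − 6.2 = 700.1 Hz.
C is below B, so f_C = 700.1 − 6.6 = 693.5 Hz.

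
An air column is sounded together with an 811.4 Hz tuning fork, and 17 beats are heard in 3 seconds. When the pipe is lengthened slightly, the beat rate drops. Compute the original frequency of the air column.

817.0667 Hz

Beat frequency = 17/3 = 5.6667 Hz.
|f − 811.4| = 5.6667, so the air column was at either 805.7333 Hz or 817.0667 Hz.
A longer pipe has a lower fundamental; the adjustment lowers the air column's frequency.
The beat rate fell, so the adjustment moved the air column toward 811.4 Hz — it must have started above the reference.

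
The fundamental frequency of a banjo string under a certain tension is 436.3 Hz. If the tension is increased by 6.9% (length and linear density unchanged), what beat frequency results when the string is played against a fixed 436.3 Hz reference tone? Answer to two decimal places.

For a string, f ∝ √T, so the new frequency is 436.3·√1.069 = 451.1013 Hz.
f_beat = |451.1013 − 436.3| = 14.80 Hz.

14.80 Hz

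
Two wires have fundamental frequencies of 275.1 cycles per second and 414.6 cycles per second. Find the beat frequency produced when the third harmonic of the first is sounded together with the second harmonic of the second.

3.9 Hz

Third harmonic of the first: 3·275.1 = 825.3 Hz.
Second harmonic of the second: 2·414.6 = 829.2 Hz.
f_beat = |825.3 − 829.2| = 3.9 Hz.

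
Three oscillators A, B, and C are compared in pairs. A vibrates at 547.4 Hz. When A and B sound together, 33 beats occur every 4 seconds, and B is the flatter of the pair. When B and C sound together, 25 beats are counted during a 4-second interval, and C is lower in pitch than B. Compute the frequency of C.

532.9 Hz

A–B: Beat frequency = 33/4 = 8.25 Hz.
B is below A, so f_B = 547.4 − 8.25 = 539.15 Hz.
B–C: Beat frequency = 25/4 = 6.25 Hz.
C is below B, so f_C = 539.15 − 6.25 = 532.9 Hz.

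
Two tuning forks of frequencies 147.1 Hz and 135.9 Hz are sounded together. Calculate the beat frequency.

The beat frequency equals the magnitude of the frequency difference.
|147.1 − 135.9| = 11.2 Hz.

11.2 Hz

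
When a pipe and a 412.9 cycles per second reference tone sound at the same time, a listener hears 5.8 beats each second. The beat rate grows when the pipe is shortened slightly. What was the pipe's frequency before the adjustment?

418.7 Hz

|f − 412.9| = 5.8, so the pipe was at either 407.1 Hz or 418.7 Hz.
A shorter pipe has a higher fundamental; the adjustment raises the pipe's frequency.
The beat rate rose, so the adjustment moved the pipe further from 412.9 Hz — it was already above the reference.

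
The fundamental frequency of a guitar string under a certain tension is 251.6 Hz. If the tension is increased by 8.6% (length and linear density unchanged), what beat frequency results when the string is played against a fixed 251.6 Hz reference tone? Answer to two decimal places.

For a string, f ∝ √T, so the new frequency is 251.6·√1.086 = 262.1957 Hz.
f_beat = |262.1957 − 251.6| = 10.60 Hz.

10.60 Hz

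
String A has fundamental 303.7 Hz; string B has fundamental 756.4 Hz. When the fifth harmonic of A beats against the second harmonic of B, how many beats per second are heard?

Fifth harmonic of the first: 5·303.7 = 1518.5 Hz.
Second harmonic of the second: 2·756.4 = 1512.8 Hz.
f_beat = |1518.5 − 1512.8| = 5.7 Hz.

5.7 Hz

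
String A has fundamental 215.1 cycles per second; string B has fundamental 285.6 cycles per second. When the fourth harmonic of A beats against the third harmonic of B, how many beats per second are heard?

3.6 Hz

Fourth harmonic of the first: 4·215.1 = 860.4 Hz.
Third harmonic of the second: 3·285.6 = 856.8 Hz.
f_beat = |860.4 − 856.8| = 3.6 Hz.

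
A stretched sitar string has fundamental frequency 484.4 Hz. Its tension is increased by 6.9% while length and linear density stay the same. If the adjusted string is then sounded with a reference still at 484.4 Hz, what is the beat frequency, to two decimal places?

16.43 Hz

For a string, f ∝ √T, so the new frequency is 484.4·√1.069 = 500.8331 Hz.
f_beat = |500.8331 − 484.4| = 16.43 Hz.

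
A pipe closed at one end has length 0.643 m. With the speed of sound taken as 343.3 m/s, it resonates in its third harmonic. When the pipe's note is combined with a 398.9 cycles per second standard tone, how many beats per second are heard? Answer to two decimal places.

1.53 Hz

Closed pipe (odd harmonics): f_n = n·v/(4L) = 3·343.3/(4·0.643) = 400.4277 Hz.
f_beat = |400.4277 − 398.9| = 1.53 Hz.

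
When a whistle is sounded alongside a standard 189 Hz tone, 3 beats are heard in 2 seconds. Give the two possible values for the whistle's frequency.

187.5 Hz or 190.5 Hz

Beat frequency = 3/2 = 1.5 Hz.
|f − 189| = 1.5, so f = 189 ± 1.5.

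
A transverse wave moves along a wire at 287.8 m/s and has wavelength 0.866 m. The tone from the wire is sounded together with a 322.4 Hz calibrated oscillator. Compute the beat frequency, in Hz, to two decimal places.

9.93 Hz

Source frequency f = v/λ = 287.8/0.866 = 332.3326 Hz.
f_beat = |332.3326 − 322.4| = 9.93 Hz.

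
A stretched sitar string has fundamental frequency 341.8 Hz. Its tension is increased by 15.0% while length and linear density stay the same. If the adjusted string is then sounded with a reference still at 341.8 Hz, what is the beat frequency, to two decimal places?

24.74 Hz

For a string, f ∝ √T, so the new frequency is 341.8·√1.150 = 366.5397 Hz.
f_beat = |366.5397 − 341.8| = 24.74 Hz.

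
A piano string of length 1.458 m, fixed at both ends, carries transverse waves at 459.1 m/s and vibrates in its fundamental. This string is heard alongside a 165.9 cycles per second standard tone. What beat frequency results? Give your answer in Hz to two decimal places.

For a string fixed at both ends, f_n = n·v/(2L) = 1·459.1/(2·1.458) = 157.4417 Hz.
f_beat = |157.4417 − 165.9| = 8.46 Hz.

8.46 Hz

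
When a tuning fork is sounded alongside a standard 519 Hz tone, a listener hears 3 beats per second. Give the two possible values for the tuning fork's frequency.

516 Hz or 522 Hz

|f − 519| = 3, so f = 519 ± 3.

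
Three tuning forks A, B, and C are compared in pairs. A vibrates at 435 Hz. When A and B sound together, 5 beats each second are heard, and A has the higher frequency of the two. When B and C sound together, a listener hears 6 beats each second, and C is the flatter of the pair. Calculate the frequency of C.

B is below A, so f_B = 435 − 5 = 430 Hz.
C is below B, so f_C = 430 − 6 = 424 Hz.

424 Hz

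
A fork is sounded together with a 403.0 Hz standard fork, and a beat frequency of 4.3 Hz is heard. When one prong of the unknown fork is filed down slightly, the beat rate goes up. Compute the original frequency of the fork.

407.3 Hz

|f − 403.0| = 4.3, so the fork was at either 398.7 Hz or 407.3 Hz.
Filing a prong removes mass and raises the fork's frequency; the adjustment raises the fork's frequency.
The beat rate rose, so the adjustment moved the fork further from 403.0 Hz — it was already above the reference.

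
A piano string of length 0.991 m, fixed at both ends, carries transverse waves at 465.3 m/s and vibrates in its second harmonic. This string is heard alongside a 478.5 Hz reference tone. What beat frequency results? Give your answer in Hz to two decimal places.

For a string fixed at both ends, f_n = n·v/(2L) = 2·465.3/(2·0.991) = 469.5257 Hz.
f_beat = |469.5257 − 478.5| = 8.97 Hz.

8.97 Hz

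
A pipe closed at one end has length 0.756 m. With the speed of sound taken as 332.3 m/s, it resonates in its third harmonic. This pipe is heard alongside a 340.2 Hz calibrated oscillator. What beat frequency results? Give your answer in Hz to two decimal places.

10.54 Hz

Closed pipe (odd harmonics): f_n = n·v/(4L) = 3·332.3/(4·0.756) = 329.6627 Hz.
f_beat = |329.6627 − 340.2| = 10.54 Hz.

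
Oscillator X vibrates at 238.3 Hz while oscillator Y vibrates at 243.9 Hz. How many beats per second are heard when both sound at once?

f_beat = |f₁ − f₂|.
|238.3 − 243.9| = 5.6 Hz.

5.6 Hz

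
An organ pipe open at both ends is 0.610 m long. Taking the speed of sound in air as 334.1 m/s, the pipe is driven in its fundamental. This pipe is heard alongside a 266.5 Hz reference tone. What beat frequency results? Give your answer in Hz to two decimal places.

7.35 Hz

Open pipe: f_n = n·v/(2L) = 1·334.1/(2·0.610) = 273.8525 Hz.
f_beat = |273.8525 − 266.5| = 7.35 Hz.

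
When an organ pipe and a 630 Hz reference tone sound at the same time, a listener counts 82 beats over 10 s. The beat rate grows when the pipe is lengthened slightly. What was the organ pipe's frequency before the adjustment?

Beat frequency = 82/10 = 8.2 Hz.
|f − 630| = 8.2, so the organ pipe was at either 621.8 Hz or 638.2 Hz.
A longer pipe has a lower fundamental; the adjustment lowers the organ pipe's frequency.
The beat rate rose, so the adjustment moved the organ pipe further from 630 Hz — it was already below the reference.

621.8 Hz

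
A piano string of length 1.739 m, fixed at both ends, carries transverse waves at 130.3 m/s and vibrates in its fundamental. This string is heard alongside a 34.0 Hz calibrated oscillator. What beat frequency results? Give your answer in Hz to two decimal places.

For a string fixed at both ends, f_n = n·v/(2L) = 1·130.3/(2·1.739) = 37.4641 Hz.
f_beat = |37.4641 − 34.0| = 3.46 Hz.

3.46 Hz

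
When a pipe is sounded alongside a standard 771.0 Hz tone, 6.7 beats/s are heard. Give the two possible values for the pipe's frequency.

764.3 Hz or 777.7 Hz

|f − 771.0| = 6.7, so f = 771.0 ± 6.7.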